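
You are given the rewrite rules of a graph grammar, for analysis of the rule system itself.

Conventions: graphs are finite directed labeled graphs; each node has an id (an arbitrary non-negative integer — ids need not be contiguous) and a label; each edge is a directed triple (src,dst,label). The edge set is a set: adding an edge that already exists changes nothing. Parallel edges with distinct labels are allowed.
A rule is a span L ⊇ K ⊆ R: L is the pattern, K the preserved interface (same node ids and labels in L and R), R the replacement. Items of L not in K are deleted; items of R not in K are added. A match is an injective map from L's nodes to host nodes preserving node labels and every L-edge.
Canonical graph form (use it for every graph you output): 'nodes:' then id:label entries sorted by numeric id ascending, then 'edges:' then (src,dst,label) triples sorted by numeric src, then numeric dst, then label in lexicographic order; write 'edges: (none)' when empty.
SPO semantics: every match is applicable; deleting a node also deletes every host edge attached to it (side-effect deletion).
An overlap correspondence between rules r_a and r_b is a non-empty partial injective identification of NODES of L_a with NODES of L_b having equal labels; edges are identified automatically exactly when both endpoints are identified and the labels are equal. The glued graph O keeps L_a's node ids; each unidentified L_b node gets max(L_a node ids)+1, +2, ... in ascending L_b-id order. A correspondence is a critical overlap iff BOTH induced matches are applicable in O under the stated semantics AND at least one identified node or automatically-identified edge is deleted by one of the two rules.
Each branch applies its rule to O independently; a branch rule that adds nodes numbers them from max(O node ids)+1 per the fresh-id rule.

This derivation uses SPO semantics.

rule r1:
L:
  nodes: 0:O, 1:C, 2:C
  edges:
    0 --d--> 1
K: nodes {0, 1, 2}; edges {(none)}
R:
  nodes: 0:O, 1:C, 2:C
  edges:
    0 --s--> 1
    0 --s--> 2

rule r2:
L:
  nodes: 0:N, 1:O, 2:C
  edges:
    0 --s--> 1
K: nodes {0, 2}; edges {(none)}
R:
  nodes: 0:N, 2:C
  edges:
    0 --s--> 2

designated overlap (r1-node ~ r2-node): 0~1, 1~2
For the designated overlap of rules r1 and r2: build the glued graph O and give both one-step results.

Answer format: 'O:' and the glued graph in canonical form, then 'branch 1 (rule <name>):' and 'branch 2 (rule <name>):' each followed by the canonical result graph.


O:
nodes: 0:O, 1:C, 2:C, 3:N
edges: (0,1,d); (3,0,s)
branch 1 (rule r1):
nodes: 0:O, 1:C, 2:C, 3:N
edges: (0,1,s); (0,2,s); (3,0,s)
branch 2 (rule r2):
nodes: 1:C, 2:C, 3:N
edges: (3,1,s)


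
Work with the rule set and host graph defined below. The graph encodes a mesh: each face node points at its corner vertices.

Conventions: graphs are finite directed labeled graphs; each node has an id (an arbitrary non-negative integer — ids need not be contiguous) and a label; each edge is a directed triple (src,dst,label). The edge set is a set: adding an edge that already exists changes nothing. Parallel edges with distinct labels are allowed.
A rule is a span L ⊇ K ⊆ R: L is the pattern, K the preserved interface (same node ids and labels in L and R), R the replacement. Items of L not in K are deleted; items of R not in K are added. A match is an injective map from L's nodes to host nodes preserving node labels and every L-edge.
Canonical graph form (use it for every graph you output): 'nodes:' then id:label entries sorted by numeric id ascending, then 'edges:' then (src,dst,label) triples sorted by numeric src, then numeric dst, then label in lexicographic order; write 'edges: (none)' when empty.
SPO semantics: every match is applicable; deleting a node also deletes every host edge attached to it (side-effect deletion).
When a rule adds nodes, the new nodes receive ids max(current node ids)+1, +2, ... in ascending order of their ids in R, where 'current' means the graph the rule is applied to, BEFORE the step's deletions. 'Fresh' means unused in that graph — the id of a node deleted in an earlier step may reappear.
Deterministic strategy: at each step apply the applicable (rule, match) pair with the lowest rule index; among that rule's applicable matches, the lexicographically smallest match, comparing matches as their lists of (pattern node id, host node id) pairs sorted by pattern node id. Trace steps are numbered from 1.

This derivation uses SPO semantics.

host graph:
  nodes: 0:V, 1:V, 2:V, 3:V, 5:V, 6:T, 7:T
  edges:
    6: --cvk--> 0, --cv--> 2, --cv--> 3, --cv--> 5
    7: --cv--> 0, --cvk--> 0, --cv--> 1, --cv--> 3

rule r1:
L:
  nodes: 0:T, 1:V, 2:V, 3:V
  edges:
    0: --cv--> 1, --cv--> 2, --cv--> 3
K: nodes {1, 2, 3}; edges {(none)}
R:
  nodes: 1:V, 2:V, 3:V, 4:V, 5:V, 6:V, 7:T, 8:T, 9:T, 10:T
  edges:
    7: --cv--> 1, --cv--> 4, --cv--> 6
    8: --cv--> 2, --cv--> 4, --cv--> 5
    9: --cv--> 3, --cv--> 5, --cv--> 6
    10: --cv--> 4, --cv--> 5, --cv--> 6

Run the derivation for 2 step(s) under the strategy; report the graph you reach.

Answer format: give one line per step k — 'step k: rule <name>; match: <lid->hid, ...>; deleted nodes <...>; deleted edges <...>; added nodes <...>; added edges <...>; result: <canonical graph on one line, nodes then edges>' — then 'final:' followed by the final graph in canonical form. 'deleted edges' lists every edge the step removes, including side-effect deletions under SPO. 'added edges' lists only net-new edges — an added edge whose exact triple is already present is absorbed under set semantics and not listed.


step 1: rule r1; match: 0->6, 1->2, 2->3, 3->5; deleted nodes 6; deleted edges (6,0,cvk); (6,2,cv); (6,3,cv); (6,5,cv); added nodes 8, 9, 10, 11, 12, 13, 14; added edges (11,2,cv); (11,8,cv); (11,10,cv); (12,3,cv); (12,8,cv); (12,9,cv); (13,5,cv); (13,9,cv); (13,10,cv); (14,8,cv); (14,9,cv); (14,10,cv); result: nodes: 0:V, 1:V, 2:V, 3:V, 5:V, 7:T, 8:V, 9:V, 10:V, 11:T, 12:T, 13:T, 14:T edges: (7,0,cv); (7,0,cvk); (7,1,cv); (7,3,cv); (11,2,cv); (11,8,cv); (11,10,cv); (12,3,cv); (12,8,cv); (12,9,cv); (13,5,cv); (13,9,cv); (13,10,cv); (14,8,cv); (14,9,cv); (14,10,cv)
step 2: rule r1; match: 0->7, 1->0, 2->1, 3->3; deleted nodes 7; deleted edges (7,0,cv); (7,0,cvk); (7,1,cv); (7,3,cv); added nodes 15, 16, 17, 18, 19, 20, 21; added edges (18,0,cv); (18,15,cv); (18,17,cv); (19,1,cv); (19,15,cv); (19,16,cv); (20,3,cv); (20,16,cv); (20,17,cv); (21,15,cv); (21,16,cv); (21,17,cv); result: nodes: 0:V, 1:V, 2:V, 3:V, 5:V, 8:V, 9:V, 10:V, 11:T, 12:T, 13:T, 14:T, 15:V, 16:V, 17:V, 18:T, 19:T, 20:T, 21:T edges: (11,2,cv); (11,8,cv); (11,10,cv); (12,3,cv); (12,8,cv); (12,9,cv); (13,5,cv); (13,9,cv); (13,10,cv); (14,8,cv); (14,9,cv); (14,10,cv); (18,0,cv); (18,15,cv); (18,17,cv); (19,1,cv); (19,15,cv); (19,16,cv); (20,3,cv); (20,16,cv); (20,17,cv); (21,15,cv); (21,16,cv); (21,17,cv)
final:
nodes: 0:V, 1:V, 2:V, 3:V, 5:V, 8:V, 9:V, 10:V, 11:T, 12:T, 13:T, 14:T, 15:V, 16:V, 17:V, 18:T, 19:T, 20:T, 21:T
edges: (11,2,cv); (11,8,cv); (11,10,cv); (12,3,cv); (12,8,cv); (12,9,cv); (13,5,cv); (13,9,cv); (13,10,cv); (14,8,cv); (14,9,cv); (14,10,cv); (18,0,cv); (18,15,cv); (18,17,cv); (19,1,cv); (19,15,cv); (19,16,cv); (20,3,cv); (20,16,cv); (20,17,cv); (21,15,cv); (21,16,cv); (21,17,cv)


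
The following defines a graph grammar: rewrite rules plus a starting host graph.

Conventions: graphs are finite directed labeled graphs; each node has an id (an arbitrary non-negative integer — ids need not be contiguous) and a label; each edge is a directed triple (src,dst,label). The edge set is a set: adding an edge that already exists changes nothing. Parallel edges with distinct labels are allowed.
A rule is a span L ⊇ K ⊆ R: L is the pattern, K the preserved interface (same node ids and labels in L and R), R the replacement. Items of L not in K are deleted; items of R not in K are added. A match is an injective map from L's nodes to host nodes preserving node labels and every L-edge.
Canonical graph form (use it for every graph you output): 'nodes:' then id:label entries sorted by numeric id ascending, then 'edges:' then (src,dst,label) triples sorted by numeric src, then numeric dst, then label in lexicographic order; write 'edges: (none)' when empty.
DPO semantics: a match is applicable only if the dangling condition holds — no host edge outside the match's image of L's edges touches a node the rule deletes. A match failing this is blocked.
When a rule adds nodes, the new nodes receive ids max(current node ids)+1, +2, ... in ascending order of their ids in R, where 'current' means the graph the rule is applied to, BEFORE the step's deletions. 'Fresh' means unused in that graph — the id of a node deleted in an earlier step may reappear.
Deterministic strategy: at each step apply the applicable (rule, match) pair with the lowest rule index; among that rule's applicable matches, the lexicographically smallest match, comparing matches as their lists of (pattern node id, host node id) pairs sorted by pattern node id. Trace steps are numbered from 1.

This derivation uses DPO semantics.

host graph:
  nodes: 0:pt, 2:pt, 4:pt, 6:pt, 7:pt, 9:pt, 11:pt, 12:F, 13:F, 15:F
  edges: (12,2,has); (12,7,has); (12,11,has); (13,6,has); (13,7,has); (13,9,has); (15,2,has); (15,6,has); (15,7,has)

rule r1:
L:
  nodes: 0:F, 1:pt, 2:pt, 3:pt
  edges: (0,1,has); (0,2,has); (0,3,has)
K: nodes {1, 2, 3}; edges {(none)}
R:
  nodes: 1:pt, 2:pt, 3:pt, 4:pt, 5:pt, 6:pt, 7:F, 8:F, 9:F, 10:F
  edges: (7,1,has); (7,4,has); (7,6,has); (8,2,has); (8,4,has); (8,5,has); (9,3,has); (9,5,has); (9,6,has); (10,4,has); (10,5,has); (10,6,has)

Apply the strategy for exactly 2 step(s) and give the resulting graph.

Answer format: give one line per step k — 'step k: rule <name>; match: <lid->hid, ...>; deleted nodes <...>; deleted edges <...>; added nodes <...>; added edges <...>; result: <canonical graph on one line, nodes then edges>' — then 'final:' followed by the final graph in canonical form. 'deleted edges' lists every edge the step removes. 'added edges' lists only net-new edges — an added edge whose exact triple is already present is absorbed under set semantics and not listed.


step 1: rule r1; match: 0->12, 1->2, 2->7, 3->11; deleted nodes 12; deleted edges (12,2,has); (12,7,has); (12,11,has); added nodes 16, 17, 18, 19, 20, 21, 22; added edges (19,2,has); (19,16,has); (19,18,has); (20,7,has); (20,16,has); (20,17,has); (21,11,has); (21,17,has); (21,18,has); (22,16,has); (22,17,has); (22,18,has); result: nodes: 0:pt, 2:pt, 4:pt, 6:pt, 7:pt, 9:pt, 11:pt, 13:F, 15:F, 16:pt, 17:pt, 18:pt, 19:F, 20:F, 21:F, 22:F edges: (13,6,has); (13,7,has); (13,9,has); (15,2,has); (15,6,has); (15,7,has); (19,2,has); (19,16,has); (19,18,has); (20,7,has); (20,16,has); (20,17,has); (21,11,has); (21,17,has); (21,18,has); (22,16,has); (22,17,has); (22,18,has)
step 2: rule r1; match: 0->13, 1->6, 2->7, 3->9; deleted nodes 13; deleted edges (13,6,has); (13,7,has); (13,9,has); added nodes 23, 24, 25, 26, 27, 28, 29; added edges (26,6,has); (26,23,has); (26,25,has); (27,7,has); (27,23,has); (27,24,has); (28,9,has); (28,24,has); (28,25,has); (29,23,has); (29,24,has); (29,25,has); result: nodes: 0:pt, 2:pt, 4:pt, 6:pt, 7:pt, 9:pt, 11:pt, 15:F, 16:pt, 17:pt, 18:pt, 19:F, 20:F, 21:F, 22:F, 23:pt, 24:pt, 25:pt, 26:F, 27:F, 28:F, 29:F edges: (15,2,has); (15,6,has); (15,7,has); (19,2,has); (19,16,has); (19,18,has); (20,7,has); (20,16,has); (20,17,has); (21,11,has); (21,17,has); (21,18,has); (22,16,has); (22,17,has); (22,18,has); (26,6,has); (26,23,has); (26,25,has); (27,7,has); (27,23,has); (27,24,has); (28,9,has); (28,24,has); (28,25,has); (29,23,has); (29,24,has); (29,25,has)
final:
nodes: 0:pt, 2:pt, 4:pt, 6:pt, 7:pt, 9:pt, 11:pt, 15:F, 16:pt, 17:pt, 18:pt, 19:F, 20:F, 21:F, 22:F, 23:pt, 24:pt, 25:pt, 26:F, 27:F, 28:F, 29:F
edges: (15,2,has); (15,6,has); (15,7,has); (19,2,has); (19,16,has); (19,18,has); (20,7,has); (20,16,has); (20,17,has); (21,11,has); (21,17,has); (21,18,has); (22,16,has); (22,17,has); (22,18,has); (26,6,has); (26,23,has); (26,25,has); (27,7,has); (27,23,has); (27,24,has); (28,9,has); (28,24,has); (28,25,has); (29,23,has); (29,24,has); (29,25,has)


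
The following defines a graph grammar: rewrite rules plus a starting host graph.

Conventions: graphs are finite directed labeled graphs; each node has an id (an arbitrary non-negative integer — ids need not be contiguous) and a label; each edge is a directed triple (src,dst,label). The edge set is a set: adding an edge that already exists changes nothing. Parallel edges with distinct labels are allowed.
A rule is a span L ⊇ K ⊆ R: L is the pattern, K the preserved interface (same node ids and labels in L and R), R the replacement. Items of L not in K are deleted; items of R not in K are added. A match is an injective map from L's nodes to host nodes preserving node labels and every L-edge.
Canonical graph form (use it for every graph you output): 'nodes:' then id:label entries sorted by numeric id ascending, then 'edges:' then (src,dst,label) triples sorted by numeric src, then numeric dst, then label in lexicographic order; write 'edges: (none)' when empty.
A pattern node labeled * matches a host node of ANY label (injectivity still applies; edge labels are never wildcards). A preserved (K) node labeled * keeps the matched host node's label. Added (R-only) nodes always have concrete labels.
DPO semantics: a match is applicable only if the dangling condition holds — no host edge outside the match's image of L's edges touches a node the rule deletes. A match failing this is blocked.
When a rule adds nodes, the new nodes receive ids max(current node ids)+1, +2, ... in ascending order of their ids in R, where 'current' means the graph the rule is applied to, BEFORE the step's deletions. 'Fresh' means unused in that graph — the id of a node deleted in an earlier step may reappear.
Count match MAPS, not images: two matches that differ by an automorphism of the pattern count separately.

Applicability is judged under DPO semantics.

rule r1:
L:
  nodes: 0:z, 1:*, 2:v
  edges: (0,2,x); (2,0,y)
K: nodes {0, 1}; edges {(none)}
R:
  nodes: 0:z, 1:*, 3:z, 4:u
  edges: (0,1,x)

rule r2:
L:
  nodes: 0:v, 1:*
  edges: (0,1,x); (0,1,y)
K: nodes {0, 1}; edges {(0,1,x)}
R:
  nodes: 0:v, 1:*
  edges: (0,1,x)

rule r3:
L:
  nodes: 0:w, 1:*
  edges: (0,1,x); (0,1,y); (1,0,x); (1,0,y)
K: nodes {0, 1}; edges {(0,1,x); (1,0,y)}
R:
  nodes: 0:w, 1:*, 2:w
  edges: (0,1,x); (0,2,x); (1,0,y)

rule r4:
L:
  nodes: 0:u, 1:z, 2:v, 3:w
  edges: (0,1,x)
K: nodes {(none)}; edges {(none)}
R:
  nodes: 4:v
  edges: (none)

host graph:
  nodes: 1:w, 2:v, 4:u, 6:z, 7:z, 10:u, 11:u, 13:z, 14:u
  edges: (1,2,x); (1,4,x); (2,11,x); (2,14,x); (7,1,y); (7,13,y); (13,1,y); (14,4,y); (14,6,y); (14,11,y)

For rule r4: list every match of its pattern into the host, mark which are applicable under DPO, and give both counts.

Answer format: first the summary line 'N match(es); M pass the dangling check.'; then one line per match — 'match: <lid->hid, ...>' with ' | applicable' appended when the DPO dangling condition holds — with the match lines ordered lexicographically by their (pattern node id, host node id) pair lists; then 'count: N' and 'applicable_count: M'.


0 match(es); 0 pass the dangling check.
count: 0
applicable_count: 0


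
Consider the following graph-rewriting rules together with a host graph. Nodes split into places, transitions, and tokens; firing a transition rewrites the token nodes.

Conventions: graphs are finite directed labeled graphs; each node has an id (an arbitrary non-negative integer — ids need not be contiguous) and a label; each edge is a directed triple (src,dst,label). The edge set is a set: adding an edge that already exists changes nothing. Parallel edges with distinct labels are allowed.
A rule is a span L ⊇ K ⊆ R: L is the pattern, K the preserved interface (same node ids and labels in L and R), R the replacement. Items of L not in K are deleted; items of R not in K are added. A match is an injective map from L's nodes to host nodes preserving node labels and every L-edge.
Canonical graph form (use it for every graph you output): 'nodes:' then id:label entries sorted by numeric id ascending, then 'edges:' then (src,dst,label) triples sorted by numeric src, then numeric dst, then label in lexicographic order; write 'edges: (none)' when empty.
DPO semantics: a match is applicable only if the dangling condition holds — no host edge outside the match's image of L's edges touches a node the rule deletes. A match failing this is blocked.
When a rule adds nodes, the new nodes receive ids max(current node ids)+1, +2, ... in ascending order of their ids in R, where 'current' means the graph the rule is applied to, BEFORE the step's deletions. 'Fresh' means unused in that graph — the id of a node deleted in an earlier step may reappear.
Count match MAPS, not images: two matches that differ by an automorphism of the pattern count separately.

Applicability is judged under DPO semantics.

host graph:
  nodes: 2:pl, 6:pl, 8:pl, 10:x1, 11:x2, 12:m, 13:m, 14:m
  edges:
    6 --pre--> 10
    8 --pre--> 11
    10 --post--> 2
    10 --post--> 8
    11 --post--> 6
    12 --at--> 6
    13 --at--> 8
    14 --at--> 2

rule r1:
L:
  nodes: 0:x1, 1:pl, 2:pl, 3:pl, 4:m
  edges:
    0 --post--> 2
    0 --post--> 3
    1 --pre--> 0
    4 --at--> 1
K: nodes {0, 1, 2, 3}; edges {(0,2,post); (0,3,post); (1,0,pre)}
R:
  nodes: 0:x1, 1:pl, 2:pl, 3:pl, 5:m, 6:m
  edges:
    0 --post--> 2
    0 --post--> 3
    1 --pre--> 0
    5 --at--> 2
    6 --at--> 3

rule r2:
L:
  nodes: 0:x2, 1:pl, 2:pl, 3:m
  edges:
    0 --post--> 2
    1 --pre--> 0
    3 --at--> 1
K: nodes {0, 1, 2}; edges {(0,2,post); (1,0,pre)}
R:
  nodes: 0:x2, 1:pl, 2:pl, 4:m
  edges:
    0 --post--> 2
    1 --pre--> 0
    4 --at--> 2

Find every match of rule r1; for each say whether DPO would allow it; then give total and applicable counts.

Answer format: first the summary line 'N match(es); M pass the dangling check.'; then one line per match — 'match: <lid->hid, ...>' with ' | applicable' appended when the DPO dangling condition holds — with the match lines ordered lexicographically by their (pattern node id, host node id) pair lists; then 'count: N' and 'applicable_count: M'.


2 match(es); 2 pass the dangling check.
match: 0->10, 1->6, 2->2, 3->8, 4->12 | applicable
match: 0->10, 1->6, 2->8, 3->2, 4->12 | applicable
count: 2
applicable_count: 2


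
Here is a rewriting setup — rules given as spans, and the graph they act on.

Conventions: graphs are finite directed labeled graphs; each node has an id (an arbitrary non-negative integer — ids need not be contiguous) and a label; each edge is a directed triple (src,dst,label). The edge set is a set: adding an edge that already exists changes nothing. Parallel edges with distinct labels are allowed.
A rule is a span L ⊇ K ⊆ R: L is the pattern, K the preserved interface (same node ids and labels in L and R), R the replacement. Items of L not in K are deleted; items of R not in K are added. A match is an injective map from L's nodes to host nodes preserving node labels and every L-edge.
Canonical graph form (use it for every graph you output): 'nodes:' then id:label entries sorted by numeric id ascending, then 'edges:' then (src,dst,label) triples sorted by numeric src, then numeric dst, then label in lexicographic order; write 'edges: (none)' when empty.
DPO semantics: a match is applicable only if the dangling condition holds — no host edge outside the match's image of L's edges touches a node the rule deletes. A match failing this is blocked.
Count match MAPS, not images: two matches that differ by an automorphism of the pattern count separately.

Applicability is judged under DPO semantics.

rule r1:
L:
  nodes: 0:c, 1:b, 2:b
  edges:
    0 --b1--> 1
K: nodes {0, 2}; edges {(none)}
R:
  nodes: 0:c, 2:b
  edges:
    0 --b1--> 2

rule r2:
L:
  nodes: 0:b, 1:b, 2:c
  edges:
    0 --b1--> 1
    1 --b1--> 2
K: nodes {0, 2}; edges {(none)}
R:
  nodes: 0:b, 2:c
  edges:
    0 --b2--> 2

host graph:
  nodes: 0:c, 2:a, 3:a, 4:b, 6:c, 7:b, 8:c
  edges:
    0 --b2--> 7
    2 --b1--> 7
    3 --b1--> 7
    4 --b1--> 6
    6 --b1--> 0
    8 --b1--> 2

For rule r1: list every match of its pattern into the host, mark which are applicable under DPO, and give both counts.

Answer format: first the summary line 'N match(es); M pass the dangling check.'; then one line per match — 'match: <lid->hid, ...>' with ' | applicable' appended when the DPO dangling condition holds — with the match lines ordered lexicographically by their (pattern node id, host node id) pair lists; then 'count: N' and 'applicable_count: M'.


0 match(es); 0 pass the dangling check.
count: 0
applicable_count: 0


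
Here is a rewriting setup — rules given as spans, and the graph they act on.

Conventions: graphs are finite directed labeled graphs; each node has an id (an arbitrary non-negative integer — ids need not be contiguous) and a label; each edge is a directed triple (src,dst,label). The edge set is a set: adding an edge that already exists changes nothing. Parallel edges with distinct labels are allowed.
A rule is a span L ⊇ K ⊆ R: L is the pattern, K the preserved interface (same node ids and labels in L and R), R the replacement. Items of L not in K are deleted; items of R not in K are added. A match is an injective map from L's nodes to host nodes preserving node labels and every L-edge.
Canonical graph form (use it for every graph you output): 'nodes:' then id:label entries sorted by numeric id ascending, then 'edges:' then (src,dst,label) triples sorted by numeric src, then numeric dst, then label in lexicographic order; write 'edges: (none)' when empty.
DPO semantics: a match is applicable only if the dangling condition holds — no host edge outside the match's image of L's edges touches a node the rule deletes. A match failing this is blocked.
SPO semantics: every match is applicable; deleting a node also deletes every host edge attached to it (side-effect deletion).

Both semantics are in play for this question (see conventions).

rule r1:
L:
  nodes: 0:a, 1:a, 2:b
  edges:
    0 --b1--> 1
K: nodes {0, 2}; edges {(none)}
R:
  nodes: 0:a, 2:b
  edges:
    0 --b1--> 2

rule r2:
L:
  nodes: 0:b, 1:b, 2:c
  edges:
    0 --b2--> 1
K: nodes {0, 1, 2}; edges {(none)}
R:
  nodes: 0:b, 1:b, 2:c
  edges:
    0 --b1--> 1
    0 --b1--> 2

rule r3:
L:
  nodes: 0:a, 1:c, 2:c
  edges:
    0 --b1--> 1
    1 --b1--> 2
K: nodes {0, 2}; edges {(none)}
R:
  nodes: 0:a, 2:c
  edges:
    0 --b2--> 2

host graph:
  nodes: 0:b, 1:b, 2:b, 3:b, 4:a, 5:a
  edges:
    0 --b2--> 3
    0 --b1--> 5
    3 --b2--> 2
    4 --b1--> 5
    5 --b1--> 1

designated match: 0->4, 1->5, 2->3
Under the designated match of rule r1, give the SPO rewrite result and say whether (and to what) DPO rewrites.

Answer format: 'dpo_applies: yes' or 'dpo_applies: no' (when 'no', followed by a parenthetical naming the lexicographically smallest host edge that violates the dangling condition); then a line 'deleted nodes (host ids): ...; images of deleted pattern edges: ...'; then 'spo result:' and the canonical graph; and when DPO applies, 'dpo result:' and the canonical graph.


dpo_applies: no
(the rule deletes node 5, which keeps host edge (0,5,b1) outside the match image — the dangling condition fails, DPO blocks; SPO proceeds and side-deletes such edges)
deleted nodes (host ids): 5; images of deleted pattern edges: (4,5,b1)
spo result:
nodes: 0:b, 1:b, 2:b, 3:b, 4:a
edges: (0,3,b2); (3,2,b2); (4,3,b1)


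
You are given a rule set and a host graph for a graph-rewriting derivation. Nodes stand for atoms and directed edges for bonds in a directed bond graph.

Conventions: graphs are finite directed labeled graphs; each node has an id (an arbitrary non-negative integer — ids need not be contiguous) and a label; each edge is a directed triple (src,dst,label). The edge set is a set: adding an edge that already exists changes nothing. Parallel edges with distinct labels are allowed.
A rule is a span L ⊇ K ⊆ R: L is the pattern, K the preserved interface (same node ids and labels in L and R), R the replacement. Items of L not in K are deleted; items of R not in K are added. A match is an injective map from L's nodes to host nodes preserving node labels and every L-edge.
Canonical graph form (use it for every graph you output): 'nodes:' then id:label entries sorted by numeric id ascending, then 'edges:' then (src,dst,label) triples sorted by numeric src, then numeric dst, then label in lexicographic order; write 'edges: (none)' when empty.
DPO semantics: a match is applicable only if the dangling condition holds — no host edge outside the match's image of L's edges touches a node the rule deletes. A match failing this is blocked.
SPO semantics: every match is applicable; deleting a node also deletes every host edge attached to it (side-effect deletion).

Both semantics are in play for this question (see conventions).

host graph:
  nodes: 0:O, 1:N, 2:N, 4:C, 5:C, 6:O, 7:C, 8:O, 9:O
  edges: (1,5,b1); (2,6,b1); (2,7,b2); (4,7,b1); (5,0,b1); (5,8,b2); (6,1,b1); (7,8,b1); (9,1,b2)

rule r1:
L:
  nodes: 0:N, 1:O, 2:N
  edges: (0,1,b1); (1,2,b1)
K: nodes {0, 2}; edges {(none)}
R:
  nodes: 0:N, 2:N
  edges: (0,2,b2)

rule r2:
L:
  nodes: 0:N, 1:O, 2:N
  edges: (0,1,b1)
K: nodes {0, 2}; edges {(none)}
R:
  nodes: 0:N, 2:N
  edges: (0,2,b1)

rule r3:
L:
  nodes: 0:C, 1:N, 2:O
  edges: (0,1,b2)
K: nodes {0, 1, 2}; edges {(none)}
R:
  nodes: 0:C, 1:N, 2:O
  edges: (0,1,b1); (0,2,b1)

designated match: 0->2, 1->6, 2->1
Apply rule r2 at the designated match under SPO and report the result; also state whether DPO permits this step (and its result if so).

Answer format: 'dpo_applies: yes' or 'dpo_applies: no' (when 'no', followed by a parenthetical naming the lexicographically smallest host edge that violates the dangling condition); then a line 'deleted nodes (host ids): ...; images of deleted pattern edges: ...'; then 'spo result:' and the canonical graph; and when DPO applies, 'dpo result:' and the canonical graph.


dpo_applies: no
(the rule deletes node 6, which keeps host edge (6,1,b1) outside the match image — the dangling condition fails, DPO blocks; SPO proceeds and side-deletes such edges)
deleted nodes (host ids): 6; images of deleted pattern edges: (2,6,b1)
spo result:
nodes: 0:O, 1:N, 2:N, 4:C, 5:C, 7:C, 8:O, 9:O
edges: (1,5,b1); (2,1,b1); (2,7,b2); (4,7,b1); (5,0,b1); (5,8,b2); (7,8,b1); (9,1,b2)


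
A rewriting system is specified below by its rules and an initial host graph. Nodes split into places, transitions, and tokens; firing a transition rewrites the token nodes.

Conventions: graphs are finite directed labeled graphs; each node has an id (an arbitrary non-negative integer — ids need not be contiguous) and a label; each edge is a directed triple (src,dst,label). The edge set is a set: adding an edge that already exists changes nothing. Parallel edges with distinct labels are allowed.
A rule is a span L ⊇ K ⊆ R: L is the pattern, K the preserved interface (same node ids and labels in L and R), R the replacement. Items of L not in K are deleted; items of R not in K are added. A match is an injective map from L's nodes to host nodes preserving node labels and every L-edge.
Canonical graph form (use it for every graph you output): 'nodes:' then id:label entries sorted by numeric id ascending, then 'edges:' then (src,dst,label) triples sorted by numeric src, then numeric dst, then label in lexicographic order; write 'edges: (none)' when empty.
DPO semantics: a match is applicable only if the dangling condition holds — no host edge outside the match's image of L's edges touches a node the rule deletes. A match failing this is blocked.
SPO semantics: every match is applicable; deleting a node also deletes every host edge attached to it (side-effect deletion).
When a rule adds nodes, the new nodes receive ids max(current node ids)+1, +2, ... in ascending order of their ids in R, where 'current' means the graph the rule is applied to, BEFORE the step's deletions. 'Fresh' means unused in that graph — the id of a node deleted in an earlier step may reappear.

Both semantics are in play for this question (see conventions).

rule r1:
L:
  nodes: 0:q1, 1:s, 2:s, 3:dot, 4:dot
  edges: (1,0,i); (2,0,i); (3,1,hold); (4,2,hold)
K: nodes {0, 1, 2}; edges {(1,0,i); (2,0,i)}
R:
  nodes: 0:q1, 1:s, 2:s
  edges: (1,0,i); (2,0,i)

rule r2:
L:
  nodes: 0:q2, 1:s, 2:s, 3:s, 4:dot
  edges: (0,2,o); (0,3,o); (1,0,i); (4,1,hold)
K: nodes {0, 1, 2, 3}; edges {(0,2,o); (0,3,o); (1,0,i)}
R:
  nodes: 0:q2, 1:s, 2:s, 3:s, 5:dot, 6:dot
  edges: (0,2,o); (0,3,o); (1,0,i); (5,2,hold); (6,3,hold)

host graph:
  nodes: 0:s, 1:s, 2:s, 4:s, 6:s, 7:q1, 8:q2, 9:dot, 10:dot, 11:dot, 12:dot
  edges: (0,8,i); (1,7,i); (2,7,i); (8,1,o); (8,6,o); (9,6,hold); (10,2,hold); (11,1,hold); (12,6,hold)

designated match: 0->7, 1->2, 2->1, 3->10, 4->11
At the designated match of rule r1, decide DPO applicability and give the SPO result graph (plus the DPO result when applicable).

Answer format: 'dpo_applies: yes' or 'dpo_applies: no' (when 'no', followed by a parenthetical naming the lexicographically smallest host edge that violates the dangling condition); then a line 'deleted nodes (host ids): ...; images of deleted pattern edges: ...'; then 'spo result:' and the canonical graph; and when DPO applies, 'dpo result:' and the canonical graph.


dpo_applies: yes
deleted nodes (host ids): 10, 11; images of deleted pattern edges: (10,2,hold); (11,1,hold)
spo result:
nodes: 0:s, 1:s, 2:s, 4:s, 6:s, 7:q1, 8:q2, 9:dot, 12:dot
edges: (0,8,i); (1,7,i); (2,7,i); (8,1,o); (8,6,o); (9,6,hold); (12,6,hold)
dpo result:
nodes: 0:s, 1:s, 2:s, 4:s, 6:s, 7:q1, 8:q2, 9:dot, 12:dot
edges: (0,8,i); (1,7,i); (2,7,i); (8,1,o); (8,6,o); (9,6,hold); (12,6,hold)


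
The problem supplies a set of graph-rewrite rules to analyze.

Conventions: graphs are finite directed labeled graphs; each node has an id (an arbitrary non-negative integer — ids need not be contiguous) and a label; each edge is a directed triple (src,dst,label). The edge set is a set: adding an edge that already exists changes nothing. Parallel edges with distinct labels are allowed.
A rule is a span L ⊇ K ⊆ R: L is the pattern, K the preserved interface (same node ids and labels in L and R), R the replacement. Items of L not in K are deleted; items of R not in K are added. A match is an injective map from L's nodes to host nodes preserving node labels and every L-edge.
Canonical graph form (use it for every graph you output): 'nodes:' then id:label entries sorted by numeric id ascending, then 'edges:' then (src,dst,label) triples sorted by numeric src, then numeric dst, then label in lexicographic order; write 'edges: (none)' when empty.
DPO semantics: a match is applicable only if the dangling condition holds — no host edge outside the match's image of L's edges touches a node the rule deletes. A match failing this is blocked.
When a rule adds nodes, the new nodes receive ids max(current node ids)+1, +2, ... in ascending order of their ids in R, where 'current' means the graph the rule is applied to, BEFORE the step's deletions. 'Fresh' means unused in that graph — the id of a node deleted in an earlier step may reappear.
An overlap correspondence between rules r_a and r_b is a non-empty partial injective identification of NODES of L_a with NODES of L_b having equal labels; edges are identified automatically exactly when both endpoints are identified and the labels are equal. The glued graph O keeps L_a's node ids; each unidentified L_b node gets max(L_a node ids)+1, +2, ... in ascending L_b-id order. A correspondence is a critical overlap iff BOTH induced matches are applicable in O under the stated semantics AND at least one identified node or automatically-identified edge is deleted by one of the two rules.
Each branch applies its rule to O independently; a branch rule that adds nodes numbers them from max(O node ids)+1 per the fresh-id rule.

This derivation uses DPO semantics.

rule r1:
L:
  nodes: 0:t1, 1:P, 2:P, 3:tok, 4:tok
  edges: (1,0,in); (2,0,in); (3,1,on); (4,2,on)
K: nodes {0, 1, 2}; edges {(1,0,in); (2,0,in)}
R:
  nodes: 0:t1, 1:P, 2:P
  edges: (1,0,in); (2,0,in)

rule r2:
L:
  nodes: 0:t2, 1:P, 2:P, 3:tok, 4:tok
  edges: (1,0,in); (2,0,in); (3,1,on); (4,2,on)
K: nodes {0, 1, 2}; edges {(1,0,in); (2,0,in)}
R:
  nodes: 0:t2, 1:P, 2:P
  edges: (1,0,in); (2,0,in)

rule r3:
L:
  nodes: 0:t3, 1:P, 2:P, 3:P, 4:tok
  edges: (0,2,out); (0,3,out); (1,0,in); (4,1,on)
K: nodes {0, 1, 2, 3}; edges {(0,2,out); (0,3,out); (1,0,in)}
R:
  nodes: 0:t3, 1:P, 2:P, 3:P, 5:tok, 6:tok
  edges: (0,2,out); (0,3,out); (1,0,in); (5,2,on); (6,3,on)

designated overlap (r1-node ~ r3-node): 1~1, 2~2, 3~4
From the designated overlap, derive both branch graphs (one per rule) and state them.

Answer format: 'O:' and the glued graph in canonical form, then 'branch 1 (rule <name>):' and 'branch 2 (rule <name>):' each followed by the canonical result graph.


O:
nodes: 0:t1, 1:P, 2:P, 3:tok, 4:tok, 5:t3, 6:P
edges: (1,0,in); (1,5,in); (2,0,in); (3,1,on); (4,2,on); (5,2,out); (5,6,out)
branch 1 (rule r1):
nodes: 0:t1, 1:P, 2:P, 5:t3, 6:P
edges: (1,0,in); (1,5,in); (2,0,in); (5,2,out); (5,6,out)
branch 2 (rule r3):
nodes: 0:t1, 1:P, 2:P, 4:tok, 5:t3, 6:P, 7:tok, 8:tok
edges: (1,0,in); (1,5,in); (2,0,in); (4,2,on); (5,2,out); (5,6,out); (7,2,on); (8,6,on)


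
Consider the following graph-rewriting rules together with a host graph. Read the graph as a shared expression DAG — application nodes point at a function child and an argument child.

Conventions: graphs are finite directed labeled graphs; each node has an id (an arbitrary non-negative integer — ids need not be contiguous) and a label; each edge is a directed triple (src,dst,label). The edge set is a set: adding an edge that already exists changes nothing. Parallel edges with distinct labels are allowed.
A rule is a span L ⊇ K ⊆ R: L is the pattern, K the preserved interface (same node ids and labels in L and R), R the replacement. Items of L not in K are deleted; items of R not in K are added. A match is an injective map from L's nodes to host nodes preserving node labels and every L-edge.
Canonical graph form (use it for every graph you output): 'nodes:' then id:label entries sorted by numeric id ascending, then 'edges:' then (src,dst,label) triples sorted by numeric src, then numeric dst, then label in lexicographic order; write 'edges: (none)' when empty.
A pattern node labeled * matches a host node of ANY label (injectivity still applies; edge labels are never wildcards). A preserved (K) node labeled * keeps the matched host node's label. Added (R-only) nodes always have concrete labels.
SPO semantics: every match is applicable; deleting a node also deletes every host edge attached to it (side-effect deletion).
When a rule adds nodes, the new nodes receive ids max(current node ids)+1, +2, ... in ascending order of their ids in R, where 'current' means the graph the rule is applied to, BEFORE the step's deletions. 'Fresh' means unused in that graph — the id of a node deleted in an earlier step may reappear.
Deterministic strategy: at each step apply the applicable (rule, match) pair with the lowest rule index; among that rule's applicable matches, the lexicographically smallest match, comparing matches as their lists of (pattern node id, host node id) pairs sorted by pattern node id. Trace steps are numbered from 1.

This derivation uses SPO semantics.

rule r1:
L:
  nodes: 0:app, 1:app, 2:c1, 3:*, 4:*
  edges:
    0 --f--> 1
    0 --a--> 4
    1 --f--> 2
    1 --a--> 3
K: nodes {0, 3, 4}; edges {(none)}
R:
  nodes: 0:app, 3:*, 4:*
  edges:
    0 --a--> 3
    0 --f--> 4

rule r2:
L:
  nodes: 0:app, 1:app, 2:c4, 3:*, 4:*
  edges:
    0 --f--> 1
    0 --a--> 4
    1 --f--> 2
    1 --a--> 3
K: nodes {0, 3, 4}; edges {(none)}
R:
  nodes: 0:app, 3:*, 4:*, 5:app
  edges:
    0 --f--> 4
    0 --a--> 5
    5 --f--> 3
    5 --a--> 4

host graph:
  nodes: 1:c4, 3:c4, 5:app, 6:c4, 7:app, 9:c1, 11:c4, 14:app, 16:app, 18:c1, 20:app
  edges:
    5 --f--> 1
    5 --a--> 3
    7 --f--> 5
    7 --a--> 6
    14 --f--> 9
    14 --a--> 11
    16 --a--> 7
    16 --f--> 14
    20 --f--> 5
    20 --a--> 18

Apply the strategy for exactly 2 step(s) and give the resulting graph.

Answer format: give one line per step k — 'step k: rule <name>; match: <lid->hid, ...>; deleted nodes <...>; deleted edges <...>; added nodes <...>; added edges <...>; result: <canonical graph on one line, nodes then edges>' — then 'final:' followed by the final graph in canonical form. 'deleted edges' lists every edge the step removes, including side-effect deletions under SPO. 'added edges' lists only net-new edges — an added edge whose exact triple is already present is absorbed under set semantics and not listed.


step 1: rule r1; match: 0->16, 1->14, 2->9, 3->11, 4->7; deleted nodes 9, 14; deleted edges (14,9,f); (14,11,a); (16,7,a); (16,14,f); added nodes (none); added edges (16,7,f); (16,11,a); result: nodes: 1:c4, 3:c4, 5:app, 6:c4, 7:app, 11:c4, 16:app, 18:c1, 20:app edges: (5,1,f); (5,3,a); (7,5,f); (7,6,a); (16,7,f); (16,11,a); (20,5,f); (20,18,a)
step 2: rule r2; match: 0->7, 1->5, 2->1, 3->3, 4->6; deleted nodes 1, 5; deleted edges (5,1,f); (5,3,a); (7,5,f); (7,6,a); (20,5,f); added nodes 21; added edges (7,6,f); (7,21,a); (21,3,f); (21,6,a); result: nodes: 3:c4, 6:c4, 7:app, 11:c4, 16:app, 18:c1, 20:app, 21:app edges: (7,6,f); (7,21,a); (16,7,f); (16,11,a); (20,18,a); (21,3,f); (21,6,a)
final:
nodes: 3:c4, 6:c4, 7:app, 11:c4, 16:app, 18:c1, 20:app, 21:app
edges: (7,6,f); (7,21,a); (16,7,f); (16,11,a); (20,18,a); (21,3,f); (21,6,a)


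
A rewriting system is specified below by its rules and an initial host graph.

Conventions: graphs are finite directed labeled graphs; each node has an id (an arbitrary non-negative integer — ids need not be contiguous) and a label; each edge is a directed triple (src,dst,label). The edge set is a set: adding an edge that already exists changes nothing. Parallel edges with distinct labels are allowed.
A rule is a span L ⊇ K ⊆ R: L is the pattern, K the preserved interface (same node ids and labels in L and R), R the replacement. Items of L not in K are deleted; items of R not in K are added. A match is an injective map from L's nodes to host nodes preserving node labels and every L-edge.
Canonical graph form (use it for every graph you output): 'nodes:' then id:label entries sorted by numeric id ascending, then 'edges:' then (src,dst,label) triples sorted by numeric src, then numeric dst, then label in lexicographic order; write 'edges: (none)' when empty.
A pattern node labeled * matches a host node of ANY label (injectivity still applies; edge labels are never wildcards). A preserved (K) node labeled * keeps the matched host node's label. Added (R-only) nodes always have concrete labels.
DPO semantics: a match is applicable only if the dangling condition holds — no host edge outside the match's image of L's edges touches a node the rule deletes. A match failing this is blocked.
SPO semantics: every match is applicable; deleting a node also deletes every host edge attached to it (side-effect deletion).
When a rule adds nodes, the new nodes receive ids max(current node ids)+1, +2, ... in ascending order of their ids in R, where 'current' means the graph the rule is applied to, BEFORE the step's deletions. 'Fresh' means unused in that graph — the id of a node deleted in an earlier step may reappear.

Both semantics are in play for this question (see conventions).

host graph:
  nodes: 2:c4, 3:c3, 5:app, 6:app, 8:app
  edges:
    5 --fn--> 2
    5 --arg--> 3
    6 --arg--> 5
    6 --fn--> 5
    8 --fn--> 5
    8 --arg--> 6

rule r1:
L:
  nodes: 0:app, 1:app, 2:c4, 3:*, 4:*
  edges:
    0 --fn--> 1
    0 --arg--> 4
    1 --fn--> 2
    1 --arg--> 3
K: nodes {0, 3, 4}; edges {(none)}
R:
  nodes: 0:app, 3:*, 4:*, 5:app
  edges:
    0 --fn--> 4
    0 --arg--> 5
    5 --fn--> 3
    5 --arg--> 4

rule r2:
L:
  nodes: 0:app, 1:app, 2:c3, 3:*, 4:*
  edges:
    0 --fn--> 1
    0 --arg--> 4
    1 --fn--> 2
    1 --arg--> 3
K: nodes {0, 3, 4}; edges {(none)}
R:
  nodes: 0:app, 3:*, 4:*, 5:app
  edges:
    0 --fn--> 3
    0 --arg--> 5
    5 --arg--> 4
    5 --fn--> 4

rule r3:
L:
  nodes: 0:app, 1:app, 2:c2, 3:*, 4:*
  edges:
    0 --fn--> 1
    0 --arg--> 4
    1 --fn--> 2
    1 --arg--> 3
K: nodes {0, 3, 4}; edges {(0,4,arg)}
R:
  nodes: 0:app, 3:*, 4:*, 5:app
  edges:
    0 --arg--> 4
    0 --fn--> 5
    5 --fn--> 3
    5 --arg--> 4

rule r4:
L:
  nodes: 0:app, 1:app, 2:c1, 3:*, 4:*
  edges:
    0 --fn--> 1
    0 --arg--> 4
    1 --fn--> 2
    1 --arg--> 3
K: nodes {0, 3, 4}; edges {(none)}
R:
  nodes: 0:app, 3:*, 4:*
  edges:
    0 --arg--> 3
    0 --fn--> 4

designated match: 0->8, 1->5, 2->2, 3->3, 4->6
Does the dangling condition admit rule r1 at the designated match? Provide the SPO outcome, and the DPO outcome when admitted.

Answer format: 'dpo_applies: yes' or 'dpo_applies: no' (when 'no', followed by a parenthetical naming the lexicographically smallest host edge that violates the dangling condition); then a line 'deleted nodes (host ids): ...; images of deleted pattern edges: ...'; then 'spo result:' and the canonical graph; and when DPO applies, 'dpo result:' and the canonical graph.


dpo_applies: no
(the rule deletes node 5, which keeps host edge (6,5,arg) outside the match image — the dangling condition fails, DPO blocks; SPO proceeds and side-deletes such edges)
deleted nodes (host ids): 2, 5; images of deleted pattern edges: (5,2,fn); (5,3,arg); (8,5,fn); (8,6,arg)
spo result:
nodes: 3:c3, 6:app, 8:app, 9:app
edges: (8,6,fn); (8,9,arg); (9,3,fn); (9,6,arg)
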